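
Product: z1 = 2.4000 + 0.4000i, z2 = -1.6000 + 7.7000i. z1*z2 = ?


Real = 2.4*(-1.6) - 0.4*7.7 = -3.84 - 3.08 = -6.92
Imag = 2.4*7.7 - (1.6)*0.4 = 18.48 - (0.64) = 17.84

-6.9200 + 17.8400i


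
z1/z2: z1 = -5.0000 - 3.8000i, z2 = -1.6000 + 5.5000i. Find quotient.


Conjugate of z2 = -1.6000 - 5.5000i
Numerator: (-5.0000 - 3.8000i)(-1.6000 - 5.5000i) = -12.9000 + 33.5800i
Denominator: (-1.6)^2 + 5.5^2 = 32.81
Result = (-12.9000 + 33.5800i)/32.81

-0.3932 + 1.0235i


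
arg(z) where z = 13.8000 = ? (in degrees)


Re = 13.8, Im = 0
arg = atan2(0, 13.8) = 0 degrees

arg(z) = 0 degrees


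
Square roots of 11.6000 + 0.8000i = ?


|z| = sqrt(134.56+0.64) = 11.6276
sqrt((|z|+a)/2) = sqrt((11.6276+11.6)/2) = sqrt(11.6138) = 3.4079
sqrt((|z|-a)/2) = sqrt((11.6276-11.6)/2) = sqrt(0.0138) = 0.1174

±(3.4079 + 0.1174i) i.e. 3.4079 + 0.1174i and -3.4079 - 0.1174i


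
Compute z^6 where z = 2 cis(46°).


r^6 = 2^6 = 64
n*theta = 6*46° = 276° = 276° (mod 360)
a = 64*cos(276°) = 6.6898
b = 64*sin(276°) = -63.6494

64 cis(276°) = 6.6898 - 63.6494i


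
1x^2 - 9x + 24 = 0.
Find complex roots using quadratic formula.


disc = (-9)^2 - 4*1*24 = 81 - 96 = -15
sqrt(|disc|) = sqrt(15) = 3.8730
Real part = 9/(2*1) = 4.5000
Imag part = 3.8730/(2*1) = 1.9365

4.5000 ± 1.9365i


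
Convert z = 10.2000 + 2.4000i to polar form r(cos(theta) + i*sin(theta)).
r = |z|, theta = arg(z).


r = sqrt(104.04+5.76) = sqrt(109.8) = 10.4785
theta = atan2(2.4, 10.2) = 13.2405 degrees

r = 10.4785, theta = 13.2405 degrees


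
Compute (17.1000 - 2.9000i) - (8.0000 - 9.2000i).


Real: 17.1 - 8 = 9.1
Imag: -2.9 + 9.2 = 6.3

9.1000 + 6.3000i


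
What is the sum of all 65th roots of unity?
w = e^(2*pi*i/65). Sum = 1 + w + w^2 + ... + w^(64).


The sum of all 65th roots of unity is 0.
Geometric series: (1 - w^65)/(1 - w) = (1-1)/(1-w) = 0 since w^65 = 1, w ≠ 1.
Alternatively: coefficient of z^64 in z^65 - 1 is 0.

0


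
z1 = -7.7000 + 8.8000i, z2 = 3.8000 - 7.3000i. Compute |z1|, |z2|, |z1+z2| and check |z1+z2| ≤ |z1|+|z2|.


|z1| = sqrt((-7.7)^2 + 8.8^2) = sqrt(136.73) = 11.6932
|z2| = sqrt(3.8^2 + (-7.3)^2) = sqrt(67.73) = 8.2298
z1+z2 = -3.9000 + 1.5000i
|z1+z2| = sqrt(17.46) = 4.1785
|z1|+|z2| = 11.6932 + 8.2298 = 19.9230

|z1+z2| = 4.1785 ≤ |z1|+|z2| = 19.9230 (verified)


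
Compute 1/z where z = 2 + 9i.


|z|^2 = 4+81 = 85
1/z = (2 - 9i)/85

1/z = 0.0235 - 0.1059i


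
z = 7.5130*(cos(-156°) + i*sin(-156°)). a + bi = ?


a = 7.5130*cos(-156°) = 7.5130*(-0.91355) = -6.8635
b = 7.5130*sin(-156°) = 7.5130*(-0.40674) = -3.0558

-6.8635 - 3.0558i


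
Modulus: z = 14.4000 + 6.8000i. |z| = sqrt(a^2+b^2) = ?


|z| = sqrt(14.4^2 + 6.8^2) = sqrt(207.36 + 46.24) = sqrt(253.6) = 15.9248

|z| = 15.9248


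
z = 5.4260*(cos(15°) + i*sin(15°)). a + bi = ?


a = 5.4260*cos(15°) = 5.4260*0.96593 = 5.2411
b = 5.4260*sin(15°) = 5.4260*0.25882 = 1.4044

5.2411 + 1.4044i


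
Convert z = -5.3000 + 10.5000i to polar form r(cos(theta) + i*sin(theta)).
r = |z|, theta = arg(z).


r = sqrt(28.09+110.25) = sqrt(138.34) = 11.7618
theta = atan2(10.5, -5.3) = 116.7829 degrees

r = 11.7618, theta = 116.7829 degrees


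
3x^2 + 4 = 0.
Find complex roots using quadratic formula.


disc = 0^2 - 4*3*4 = 0 - 48 = -48
sqrt(|disc|) = sqrt(48) = 6.9282
Real part = 0/(2*3) = 0
Imag part = 6.9282/(2*3) = 1.1547

0 ± 1.1547i


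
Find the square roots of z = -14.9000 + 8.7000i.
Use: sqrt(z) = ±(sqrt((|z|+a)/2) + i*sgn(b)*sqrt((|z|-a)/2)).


|z| = sqrt(222.01+75.69) = 17.2540
sqrt((|z|+a)/2) = sqrt((17.2540+(-14.9))/2) = sqrt(1.1770) = 1.0849
sqrt((|z|-a)/2) = sqrt((17.2540-(-14.9))/2) = sqrt(16.0770) = 4.0096

±(1.0849 + 4.0096i) i.e. 1.0849 + 4.0096i and -1.0849 - 4.0096i


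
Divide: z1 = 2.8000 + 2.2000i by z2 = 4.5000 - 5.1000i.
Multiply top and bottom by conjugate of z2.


Conjugate of z2 = 4.5000 + 5.1000i
Numerator: (2.8000 + 2.2000i)(4.5000 + 5.1000i) = 1.3800 + 24.1800i
Denominator: 4.5^2 + (-5.1)^2 = 46.26
Result = (1.3800 + 24.1800i)/46.26

0.0298 + 0.5227i


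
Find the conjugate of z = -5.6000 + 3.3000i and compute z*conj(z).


z_bar = -5.6000 - 3.3000i
z*z_bar = (-5.6)^2 + 3.3^2 = 31.36 + 10.89 = 42.25

z_bar = -5.6000 - 3.3000i, z*z_bar = 42.25


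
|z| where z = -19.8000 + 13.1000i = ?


|z| = sqrt((-19.8)^2 + 13.1^2) = sqrt(392.04 + 171.61) = sqrt(563.65) = 23.7413

|z| = 23.7413


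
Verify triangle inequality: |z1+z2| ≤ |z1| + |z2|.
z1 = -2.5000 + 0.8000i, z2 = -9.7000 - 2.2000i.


|z1| = sqrt((-2.5)^2 + 0.8^2) = sqrt(6.89) = 2.6249
|z2| = sqrt((-9.7)^2 + (-2.2)^2) = sqrt(98.93) = 9.9464
z1+z2 = -12.2000 - 1.4000i
|z1+z2| = sqrt(150.8) = 12.2801
|z1|+|z2| = 2.6249 + 9.9464 = 12.5713

|z1+z2| = 12.2801 ≤ |z1|+|z2| = 12.5713 (verified)


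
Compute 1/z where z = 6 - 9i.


|z|^2 = 36+81 = 117
1/z = (6 + 9i)/117

1/z = 0.0513 + 0.0769i


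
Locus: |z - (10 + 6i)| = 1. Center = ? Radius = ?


|z - z0| = r is a circle with center z0 and radius r.
Center = (10, 6), radius = 1

Circle with center (10, 6) and radius 1


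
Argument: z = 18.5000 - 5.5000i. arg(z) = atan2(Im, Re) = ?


Re = 18.5, Im = -5.5
arg = atan2(-5.5, 18.5) = -16.5571 degrees

arg(z) = -16.5571 degrees


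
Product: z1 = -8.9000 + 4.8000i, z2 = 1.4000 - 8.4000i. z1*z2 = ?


Real = -8.9*1.4 - 4.8*(-8.4) = -12.46 - (-40.32) = 27.86
Imag = -8.9*(-8.4) + 1.4*4.8 = 74.76 + 6.72 = 81.48

27.8600 + 81.4800i


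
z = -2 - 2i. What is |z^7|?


|z| = sqrt(4+4) = sqrt(8) = 2.8284
|z^7| = |z|^7 = (sqrt(8))^7 = 8^3 * sqrt(8) = 512*sqrt(8)

|z^7| = 512*sqrt(8) ≈ 1448.1547


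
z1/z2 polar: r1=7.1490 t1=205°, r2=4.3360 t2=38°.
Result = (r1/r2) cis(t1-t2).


r = 7.1490 / 4.3360 = 1.6488
theta = 205° - 38° = 167° = 167° (mod 360)

1.6488 cis(167°)


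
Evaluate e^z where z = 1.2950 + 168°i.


e^1.2950 = 3.6510
cos(168°) = -0.97815
sin(168°) = 0.20791
Real = 3.6510*(-0.97815) = -3.5712
Imag = 3.6510*0.20791 = 0.7591

-3.5712 + 0.7591i


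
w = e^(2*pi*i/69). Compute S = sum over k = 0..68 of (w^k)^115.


The roots are w_k = w^k with w = e^(2*pi*i/69), and (w^k)^115 = (w^115)^k.
So S = 1 + u + u^2 + ... + u^(68) with u = w^115.
115 = 1*69 + 46, so 115 is not a multiple of 69: u = (w^69)^1 * w^46 = w^46 ≠ 1 (w is a primitive 69th root), while u^69 = (w^69)^115 = 1.
Geometric series: S = (1 - u^69)/(1 - u) = (1 - 1)/(1 - u) = 0

S = 0


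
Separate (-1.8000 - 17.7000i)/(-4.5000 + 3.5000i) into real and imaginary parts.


Multiply by conjugate: (-1.8000 - 17.7000i)(-4.5000 - 3.5000i) / ((-4.5)^2 + 3.5^2)
Numerator real = -1.8*(-4.5) - (17.7)*3.5 = -53.85
Numerator imag = -17.7*(-4.5) - (-1.8)*3.5 = 85.95
Denominator = 32.5
Re(z) = -53.85/32.5 = -1.6569
Im(z) = 85.95/32.5 = 2.6446

Re(z) = -1.6569, Im(z) = 2.6446


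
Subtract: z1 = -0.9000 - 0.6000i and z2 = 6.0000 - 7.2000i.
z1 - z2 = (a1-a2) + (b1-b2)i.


Real: -0.9 - 6 = -6.9
Imag: -0.6 + 7.2 = 6.6

-6.9000 + 6.6000i


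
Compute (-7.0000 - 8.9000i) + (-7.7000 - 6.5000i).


Real: -7 - 7.7 = -14.7
Imag: -8.9 - 6.5 = -15.4

-14.7000 - 15.4000i


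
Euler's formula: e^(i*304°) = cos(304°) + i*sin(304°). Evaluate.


cos(304°) = 0.5592
sin(304°) = -0.8290

e^(i*304°) = 0.5592 - 0.8290i


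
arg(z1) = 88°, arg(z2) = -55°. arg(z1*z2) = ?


arg(z1*z2) = 88° - 55° = 33°
Normalized to (-180°, 180°]: 33°

33°


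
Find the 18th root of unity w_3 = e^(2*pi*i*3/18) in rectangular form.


Angle = 360*3/18 = 60°
a = cos(60°) = 0.5000
b = sin(60°) = 0.8660

0.5000 + 0.8660i


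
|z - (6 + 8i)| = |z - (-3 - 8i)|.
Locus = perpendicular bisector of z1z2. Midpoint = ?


Equal distances means the locus is the perpendicular bisector of z1 and z2.
Midpoint = ((6+(-3))/2, (8+(-8))/2) = (1.5000, 0)

Perpendicular bisector through (1.5000, 0)


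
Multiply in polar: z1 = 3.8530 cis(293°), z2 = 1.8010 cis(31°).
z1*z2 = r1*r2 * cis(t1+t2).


r = 3.8530 * 1.8010 = 6.9393
theta = 293° + 31° = 324° = 324° (mod 360)

6.9393 cis(324°)


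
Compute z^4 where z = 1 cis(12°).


r^4 = 1^4 = 1
n*theta = 4*12° = 48° = 48° (mod 360)
a = 1*cos(48°) = 0.6691
b = 1*sin(48°) = 0.7431

1 cis(48°) = 0.6691 + 0.7431i


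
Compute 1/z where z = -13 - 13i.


|z|^2 = 169+169 = 338
1/z = (-13 + 13i)/338

1/z = -0.0385 + 0.0385i


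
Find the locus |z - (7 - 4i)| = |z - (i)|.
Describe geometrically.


Equal distances means the locus is the perpendicular bisector of z1 and z2.
Midpoint = ((7+0)/2, (-4+1)/2) = (3.5000, -1.5000)

Perpendicular bisector through (3.5000, -1.5000)


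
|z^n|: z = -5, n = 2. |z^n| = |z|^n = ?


|z| = sqrt(25+0) = sqrt(25) = 5
|z^2| = |z|^2 = 5^2 = 25

|z^2| = 25


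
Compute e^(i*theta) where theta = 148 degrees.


cos(148°) = -0.8480
sin(148°) = 0.5299

e^(i*148°) = -0.8480 + 0.5299i


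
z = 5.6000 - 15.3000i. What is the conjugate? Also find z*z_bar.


z_bar = 5.6000 + 15.3000i
z*z_bar = 5.6^2 + (-15.3)^2 = 31.36 + 234.09 = 265.45

z_bar = 5.6000 + 15.3000i, z*z_bar = 265.45


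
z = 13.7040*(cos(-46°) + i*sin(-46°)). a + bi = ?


a = 13.7040*cos(-46°) = 13.7040*0.69466 = 9.5196
b = 13.7040*sin(-46°) = 13.7040*(-0.71934) = -9.8578

9.5196 - 9.8578i


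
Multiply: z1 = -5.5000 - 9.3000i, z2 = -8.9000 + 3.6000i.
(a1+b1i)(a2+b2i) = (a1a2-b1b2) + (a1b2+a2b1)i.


Real = -5.5*(-8.9) - (-9.3)*3.6 = 48.95 - (-33.48) = 82.43
Imag = -5.5*3.6 - (8.9)*(-9.3) = -19.8 + 82.77 = 62.97

82.4300 + 62.9700i


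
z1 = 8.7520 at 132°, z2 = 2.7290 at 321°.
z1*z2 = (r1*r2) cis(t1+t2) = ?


r = 8.7520 * 2.7290 = 23.8842
theta = 132° + 321° = 453° = 93° (mod 360)

23.8842 cis(93°)


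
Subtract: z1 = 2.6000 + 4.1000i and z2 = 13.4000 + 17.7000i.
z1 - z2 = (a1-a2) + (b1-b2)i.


Real: 2.6 - 13.4 = -10.8
Imag: 4.1 - 17.7 = -13.6

-10.8000 - 13.6000i


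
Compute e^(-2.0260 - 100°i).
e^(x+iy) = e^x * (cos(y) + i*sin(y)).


e^-2.0260 = 0.1319
cos(-100°) = -0.1736
sin(-100°) = -0.9848
Real = 0.1319*(-0.1736) = -0.0229
Imag = 0.1319*(-0.9848) = -0.1299

-0.0229 - 0.1299i


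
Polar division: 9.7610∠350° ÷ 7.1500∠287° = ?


r = 9.7610 / 7.1500 = 1.3652
theta = 350° - 287° = 63° = 63° (mod 360)

1.3652 cis(63°)


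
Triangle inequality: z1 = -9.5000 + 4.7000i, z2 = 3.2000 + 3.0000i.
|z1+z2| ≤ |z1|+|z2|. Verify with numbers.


|z1| = sqrt((-9.5)^2 + 4.7^2) = sqrt(112.34) = 10.5991
|z2| = sqrt(3.2^2 + 3^2) = sqrt(19.24) = 4.3863
z1+z2 = -6.3000 + 7.7000i
|z1+z2| = sqrt(98.98) = 9.9489
|z1|+|z2| = 10.5991 + 4.3863 = 14.9854

|z1+z2| = 9.9489 ≤ |z1|+|z2| = 14.9854 (verified)


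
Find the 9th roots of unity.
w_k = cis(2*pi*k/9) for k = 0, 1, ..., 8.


The 9th roots of unity are cis(360k/9°) for k=0..8
Angle step = 360/9 = 40°
Primitive root: cis(40°)
Primitive root = 0.7660 + 0.6428i

9 roots at angles: 0°, 40°, 80°, 120°, 160°, 200°, 240°, 280°, 320°


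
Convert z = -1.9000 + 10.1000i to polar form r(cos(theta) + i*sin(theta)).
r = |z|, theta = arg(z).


r = sqrt(3.61+102.01) = sqrt(105.62) = 10.2772
theta = atan2(10.1, -1.9) = 100.6539 degrees

r = 10.2772, theta = 100.6539 degrees


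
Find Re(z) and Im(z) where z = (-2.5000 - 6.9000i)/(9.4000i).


Multiply by conjugate: (-2.5000 - 6.9000i)(-9.4000i) / (0^2 + 9.4^2)
Numerator real = -2.5*0 - (6.9)*9.4 = -64.86
Numerator imag = -6.9*0 - (-2.5)*9.4 = 23.5
Denominator = 88.36
Re(z) = -64.86/88.36 = -0.7340
Im(z) = 23.5/88.36 = 0.2660

Re(z) = -0.7340, Im(z) = 0.2660


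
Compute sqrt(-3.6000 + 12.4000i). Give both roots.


|z| = sqrt(12.96+153.76) = 12.9120
sqrt((|z|+a)/2) = sqrt((12.9120+(-3.6))/2) = sqrt(4.6560) = 2.1578
sqrt((|z|-a)/2) = sqrt((12.9120-(-3.6))/2) = sqrt(8.2560) = 2.8733

±(2.1578 + 2.8733i) i.e. 2.1578 + 2.8733i and -2.1578 - 2.8733i


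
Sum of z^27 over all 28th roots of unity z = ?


The roots are w_k = w^k with w = e^(2*pi*i/28), and (w^k)^27 = (w^27)^k.
So S = 1 + u + u^2 + ... + u^(27) with u = w^27.
27 = 0*28 + 27, so 27 is not a multiple of 28: u = w^27 ≠ 1 (w is a primitive 28th root), while u^28 = (w^28)^27 = 1.
Geometric series: S = (1 - u^28)/(1 - u) = (1 - 1)/(1 - u) = 0

S = 0


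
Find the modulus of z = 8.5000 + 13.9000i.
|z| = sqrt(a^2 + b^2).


|z| = sqrt(8.5^2 + 13.9^2) = sqrt(72.25 + 193.21) = sqrt(265.46) = 16.2929

|z| = 16.2929


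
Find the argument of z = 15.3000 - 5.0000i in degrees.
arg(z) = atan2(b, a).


Re = 15.3, Im = -5
arg = atan2(-5, 15.3) = -18.0973 degrees

arg(z) = -18.0973 degrees


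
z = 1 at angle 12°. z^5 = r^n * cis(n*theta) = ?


r^5 = 1^5 = 1
n*theta = 5*12° = 60° = 60° (mod 360)
a = 1*cos(60°) = 0.5000
b = 1*sin(60°) = 0.8660

1 cis(60°) = 0.5000 + 0.8660i


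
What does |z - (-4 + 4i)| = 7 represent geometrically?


|z - z0| = r is a circle with center z0 and radius r.
Center = (-4, 4), radius = 7

Circle with center (-4, 4) and radius 7


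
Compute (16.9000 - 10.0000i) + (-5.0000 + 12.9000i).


Real: 16.9 - 5 = 11.9
Imag: -10 + 12.9 = 2.9

11.9000 + 2.9000i


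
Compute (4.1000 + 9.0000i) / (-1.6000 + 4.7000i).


Conjugate of z2 = -1.6000 - 4.7000i
Numerator: (4.1000 + 9.0000i)(-1.6000 - 4.7000i) = 35.7400 - 33.6700i
Denominator: (-1.6)^2 + 4.7^2 = 24.65
Result = (35.7400 - 33.6700i)/24.65

1.4499 - 1.3659i


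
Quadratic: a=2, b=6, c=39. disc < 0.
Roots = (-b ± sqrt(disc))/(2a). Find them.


disc = 6^2 - 4*2*39 = 36 - 312 = -276
sqrt(|disc|) = sqrt(276) = 16.6132
Real part = -6/(2*2) = -1.5000
Imag part = 16.6132/(2*2) = 4.1533

-1.5000 ± 4.1533i


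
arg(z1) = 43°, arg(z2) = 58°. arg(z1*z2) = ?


arg(z1*z2) = 43° + 58° = 101°
Normalized to (-180°, 180°]: 101°

101°


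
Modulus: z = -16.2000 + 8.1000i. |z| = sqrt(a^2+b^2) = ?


|z| = sqrt((-16.2)^2 + 8.1^2) = sqrt(262.44 + 65.61) = sqrt(328.05) = 18.1122

|z| = 18.1122


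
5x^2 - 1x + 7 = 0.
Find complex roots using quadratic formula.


disc = (-1)^2 - 4*5*7 = 1 - 140 = -139
sqrt(|disc|) = sqrt(139) = 11.7898
Real part = 1/(2*5) = 0.1000
Imag part = 11.7898/(2*5) = 1.1790

0.1000 ± 1.1790i


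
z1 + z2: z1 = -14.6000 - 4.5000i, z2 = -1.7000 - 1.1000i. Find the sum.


Real: -14.6 - 1.7 = -16.3
Imag: -4.5 - 1.1 = -5.6

-16.3000 - 5.6000i


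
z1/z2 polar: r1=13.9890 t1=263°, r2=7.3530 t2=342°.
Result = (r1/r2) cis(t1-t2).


r = 13.9890 / 7.3530 = 1.9025
theta = 263° - 342° = -79° = 281° (mod 360)

1.9025 cis(281°)


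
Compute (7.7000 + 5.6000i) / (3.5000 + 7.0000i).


Conjugate of z2 = 3.5000 - 7.0000i
Numerator: (7.7000 + 5.6000i)(3.5000 - 7.0000i) = 66.1500 - 34.3000i
Denominator: 3.5^2 + 7^2 = 61.25
Result = (66.1500 - 34.3000i)/61.25

1.0800 - 0.5600i


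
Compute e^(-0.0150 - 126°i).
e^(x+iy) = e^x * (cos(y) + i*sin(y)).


e^-0.0150 = 0.9851
cos(-126°) = -0.5878
sin(-126°) = -0.80902
Real = 0.9851*(-0.5878) = -0.5790
Imag = 0.9851*(-0.80902) = -0.7970

-0.5790 - 0.7970i


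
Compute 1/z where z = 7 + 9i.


|z|^2 = 49+81 = 130
1/z = (7 - 9i)/130

1/z = 0.0538 - 0.0692i


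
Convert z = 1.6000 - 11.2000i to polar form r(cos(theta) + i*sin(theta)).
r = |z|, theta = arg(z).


r = sqrt(2.56+125.44) = sqrt(128) = 11.3137
theta = atan2(-11.2, 1.6) = -81.8699 degrees

r = 11.3137, theta = -81.8699 degrees


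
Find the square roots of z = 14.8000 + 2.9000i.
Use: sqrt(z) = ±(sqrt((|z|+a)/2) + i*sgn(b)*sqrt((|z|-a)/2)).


|z| = sqrt(219.04+8.41) = 15.0814
sqrt((|z|+a)/2) = sqrt((15.0814+14.8)/2) = sqrt(14.9407) = 3.8653
sqrt((|z|-a)/2) = sqrt((15.0814-14.8)/2) = sqrt(0.1407) = 0.3751

±(3.8653 + 0.3751i) i.e. 3.8653 + 0.3751i and -3.8653 - 0.3751i


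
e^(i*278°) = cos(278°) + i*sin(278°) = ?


cos(278°) = 0.1392
sin(278°) = -0.9903

e^(i*278°) = 0.1392 - 0.9903i


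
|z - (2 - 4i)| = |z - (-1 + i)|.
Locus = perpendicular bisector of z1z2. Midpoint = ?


Equal distances means the locus is the perpendicular bisector of z1 and z2.
Midpoint = ((2+(-1))/2, (-4+1)/2) = (0.5000, -1.5000)

Perpendicular bisector through (0.5000, -1.5000)


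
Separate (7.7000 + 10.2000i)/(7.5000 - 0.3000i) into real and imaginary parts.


Multiply by conjugate: (7.7000 + 10.2000i)(7.5000 + 0.3000i) / (7.5^2 + (-0.3)^2)
Numerator real = 7.7*7.5 + 10.2*(-0.3) = 54.69
Numerator imag = 10.2*7.5 - 7.7*(-0.3) = 78.81
Denominator = 56.34
Re(z) = 54.69/56.34 = 0.9707
Im(z) = 78.81/56.34 = 1.3988

Re(z) = 0.9707, Im(z) = 1.3988


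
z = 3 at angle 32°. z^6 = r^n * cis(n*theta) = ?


r^6 = 3^6 = 729
n*theta = 6*32° = 192° = 192° (mod 360)
a = 729*cos(192°) = -713.0696
b = 729*sin(192°) = -151.5676

729 cis(192°) = -713.0696 - 151.5676i


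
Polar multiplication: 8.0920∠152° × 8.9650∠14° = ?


r = 8.0920 * 8.9650 = 72.5448
theta = 152° + 14° = 166° = 166° (mod 360)

72.5448 cis(166°)


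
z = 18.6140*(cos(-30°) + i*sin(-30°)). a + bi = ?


a = 18.6140*cos(-30°) = 18.6140*0.866025 = 16.1202
b = 18.6140*sin(-30°) = 18.6140*(-0.5) = -9.3070

16.1202 - 9.3070i


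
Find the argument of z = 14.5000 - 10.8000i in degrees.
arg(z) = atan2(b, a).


Re = 14.5, Im = -10.8
arg = atan2(-10.8, 14.5) = -36.6798 degrees

arg(z) = -36.6798 degrees


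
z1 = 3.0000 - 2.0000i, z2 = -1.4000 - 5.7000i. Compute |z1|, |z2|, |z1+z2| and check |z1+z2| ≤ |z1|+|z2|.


|z1| = sqrt(3^2 + (-2)^2) = sqrt(13) = 3.6056
|z2| = sqrt((-1.4)^2 + (-5.7)^2) = sqrt(34.45) = 5.8694
z1+z2 = 1.6000 - 7.7000i
|z1+z2| = sqrt(61.85) = 7.8645
|z1|+|z2| = 3.6056 + 5.8694 = 9.4750

|z1+z2| = 7.8645 ≤ |z1|+|z2| = 9.4750 (verified)


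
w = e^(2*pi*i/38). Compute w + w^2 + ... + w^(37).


With w = e^(2*pi*i/38), all 38 of the 38th roots of unity w^0 = 1, w, ..., w^(37) sum to 0: 1 + w + ... + w^(37) = (1 - w^38)/(1 - w) = 0 since w^38 = 1, w ≠ 1.
Removing the root 1: w + w^2 + ... + w^(37) = 0 - 1 = -1

Sum = -1


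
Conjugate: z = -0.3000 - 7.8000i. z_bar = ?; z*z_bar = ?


z_bar = -0.3000 + 7.8000i
z*z_bar = (-0.3)^2 + (-7.8)^2 = 0.09 + 60.84 = 60.93

z_bar = -0.3000 + 7.8000i, z*z_bar = 60.93


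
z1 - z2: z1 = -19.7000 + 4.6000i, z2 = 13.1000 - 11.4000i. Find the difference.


Real: -19.7 - 13.1 = -32.8
Imag: 4.6 + 11.4 = 16

-32.8000 + 16.0000i


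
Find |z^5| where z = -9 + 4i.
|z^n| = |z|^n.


|z| = sqrt(81+16) = sqrt(97) = 9.8489
|z^5| = |z|^5 = (sqrt(97))^5 = 97^2 * sqrt(97) = 9409*sqrt(97)

|z^5| = 9409*sqrt(97) ≈ 92667.9031


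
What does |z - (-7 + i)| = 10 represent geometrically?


|z - z0| = r is a circle with center z0 and radius r.
Center = (-7, 1), radius = 10

Circle with center (-7, 1) and radius 10


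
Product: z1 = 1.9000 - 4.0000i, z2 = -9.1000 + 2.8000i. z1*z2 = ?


Real = 1.9*(-9.1) - (-4)*2.8 = -17.29 - (-11.2) = -6.09
Imag = 1.9*2.8 - (9.1)*(-4) = 5.32 + 36.4 = 41.72

-6.0900 + 41.7200i


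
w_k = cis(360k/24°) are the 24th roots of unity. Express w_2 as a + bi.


Angle = 360*2/24 = 30°
a = cos(30°) = 0.8660
b = sin(30°) = 0.5000

0.8660 + 0.5000i


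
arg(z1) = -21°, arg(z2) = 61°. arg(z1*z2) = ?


arg(z1*z2) = -21° + 61° = 40°
Normalized to (-180°, 180°]: 40°

40°


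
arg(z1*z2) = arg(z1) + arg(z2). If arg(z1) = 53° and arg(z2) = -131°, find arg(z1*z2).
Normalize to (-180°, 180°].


arg(z1*z2) = 53° - 131° = -78°
Normalized to (-180°, 180°]: -78°

-78°


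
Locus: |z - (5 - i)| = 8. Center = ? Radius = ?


|z - z0| = r is a circle with center z0 and radius r.
Center = (5, -1), radius = 8

Circle with center (5, -1) and radius 8


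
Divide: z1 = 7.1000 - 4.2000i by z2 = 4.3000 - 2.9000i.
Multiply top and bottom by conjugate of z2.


Conjugate of z2 = 4.3000 + 2.9000i
Numerator: (7.1000 - 4.2000i)(4.3000 + 2.9000i) = 42.7100 + 2.5300i
Denominator: 4.3^2 + (-2.9)^2 = 26.9
Result = (42.7100 + 2.5300i)/26.9

1.5877 + 0.0941i


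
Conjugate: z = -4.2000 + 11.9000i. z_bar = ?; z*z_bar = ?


z_bar = -4.2000 - 11.9000i
z*z_bar = (-4.2)^2 + 11.9^2 = 17.64 + 141.61 = 159.25

z_bar = -4.2000 - 11.9000i, z*z_bar = 159.25


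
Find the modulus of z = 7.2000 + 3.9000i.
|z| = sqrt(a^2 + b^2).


|z| = sqrt(7.2^2 + 3.9^2) = sqrt(51.84 + 15.21) = sqrt(67.05) = 8.1884

|z| = 8.1884


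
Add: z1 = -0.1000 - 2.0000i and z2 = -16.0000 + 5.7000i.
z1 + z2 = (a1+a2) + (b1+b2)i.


Real: -0.1 - 16 = -16.1
Imag: -2 + 5.7 = 3.7

-16.1000 + 3.7000i


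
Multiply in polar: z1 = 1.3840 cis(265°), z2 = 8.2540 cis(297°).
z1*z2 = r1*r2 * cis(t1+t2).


r = 1.3840 * 8.2540 = 11.4235
theta = 265° + 297° = 562° = 202° (mod 360)

11.4235 cis(202°)


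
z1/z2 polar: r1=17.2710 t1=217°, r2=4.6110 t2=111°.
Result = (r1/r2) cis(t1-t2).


r = 17.2710 / 4.6110 = 3.7456
theta = 217° - 111° = 106° = 106° (mod 360)

3.7456 cis(106°)


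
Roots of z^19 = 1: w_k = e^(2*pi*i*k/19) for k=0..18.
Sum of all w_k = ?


The sum of all 19th roots of unity is 0.
Geometric series: (1 - w^19)/(1 - w) = (1-1)/(1-w) = 0 since w^19 = 1, w ≠ 1.
Alternatively: coefficient of z^18 in z^19 - 1 is 0.

0


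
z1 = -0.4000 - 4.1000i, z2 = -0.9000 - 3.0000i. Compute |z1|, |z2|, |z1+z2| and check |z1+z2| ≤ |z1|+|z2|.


|z1| = sqrt((-0.4)^2 + (-4.1)^2) = sqrt(16.97) = 4.1195
|z2| = sqrt((-0.9)^2 + (-3)^2) = sqrt(9.81) = 3.1321
z1+z2 = -1.3000 - 7.1000i
|z1+z2| = sqrt(52.1) = 7.2180
|z1|+|z2| = 4.1195 + 3.1321 = 7.2516

|z1+z2| = 7.2180 ≤ |z1|+|z2| = 7.2516 (verified)


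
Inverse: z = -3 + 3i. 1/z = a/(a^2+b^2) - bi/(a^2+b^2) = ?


|z|^2 = 9+9 = 18
1/z = (-3 - 3i)/18

1/z = -0.1667 - 0.1667i


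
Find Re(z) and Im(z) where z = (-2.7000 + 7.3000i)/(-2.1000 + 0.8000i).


Multiply by conjugate: (-2.7000 + 7.3000i)(-2.1000 - 0.8000i) / ((-2.1)^2 + 0.8^2)
Numerator real = -2.7*(-2.1) + 7.3*0.8 = 11.51
Numerator imag = 7.3*(-2.1) - (-2.7)*0.8 = -13.17
Denominator = 5.05
Re(z) = 11.51/5.05 = 2.2792
Im(z) = -13.17/5.05 = -2.6079

Re(z) = 2.2792, Im(z) = -2.6079


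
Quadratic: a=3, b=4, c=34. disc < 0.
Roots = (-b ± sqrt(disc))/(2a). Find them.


disc = 4^2 - 4*3*34 = 16 - 408 = -392
sqrt(|disc|) = sqrt(392) = 19.7990
Real part = -4/(2*3) = -0.6667
Imag part = 19.7990/(2*3) = 3.2998

-0.6667 ± 3.2998i


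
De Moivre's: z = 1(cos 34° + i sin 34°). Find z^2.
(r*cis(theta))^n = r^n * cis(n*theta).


r^2 = 1^2 = 1
n*theta = 2*34° = 68° = 68° (mod 360)
a = 1*cos(68°) = 0.3746
b = 1*sin(68°) = 0.9272

1 cis(68°) = 0.3746 + 0.9272i


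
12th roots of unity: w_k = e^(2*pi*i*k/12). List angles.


The 12th roots of unity are cis(360k/12°) for k=0..11
Angle step = 360/12 = 30°
Primitive root: cis(30°)
Primitive root = 0.8660 + 0.5000i

12 roots at angles: 0°, 30°, 60°, 90°, 120°, 150°, 180°, 210°, 240°, 270°, 300°, 330°


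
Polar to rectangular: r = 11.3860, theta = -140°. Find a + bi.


a = 11.3860*cos(-140°) = 11.3860*(-0.766044) = -8.7222
b = 11.3860*sin(-140°) = 11.3860*(-0.64279) = -7.3188

-8.7222 - 7.3188i


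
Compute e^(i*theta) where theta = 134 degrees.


cos(134°) = -0.6947
sin(134°) = 0.7193

e^(i*134°) = -0.6947 + 0.7193i


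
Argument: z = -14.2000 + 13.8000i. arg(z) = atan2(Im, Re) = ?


Re = -14.2, Im = 13.8
arg = atan2(13.8, -14.2) = 135.8185 degrees

arg(z) = 135.8185 degrees


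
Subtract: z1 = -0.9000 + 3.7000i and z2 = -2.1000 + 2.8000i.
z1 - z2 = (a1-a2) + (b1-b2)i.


Real: -0.9 + 2.1 = 1.2
Imag: 3.7 - 2.8 = 0.9

1.2000 + 0.9000i


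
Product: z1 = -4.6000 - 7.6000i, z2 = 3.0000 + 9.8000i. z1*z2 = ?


Real = -4.6*3 - (-7.6)*9.8 = -13.8 - (-74.48) = 60.68
Imag = -4.6*9.8 + 3*(-7.6) = -45.08 - (22.8) = -67.88

60.6800 - 67.8800i


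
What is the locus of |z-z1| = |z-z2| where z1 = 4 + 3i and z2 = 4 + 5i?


Equal distances means the locus is the perpendicular bisector of z1 and z2.
Midpoint = ((4+4)/2, (3+5)/2) = (4.0000, 4.0000)

Perpendicular bisector through (4.0000, 4.0000)


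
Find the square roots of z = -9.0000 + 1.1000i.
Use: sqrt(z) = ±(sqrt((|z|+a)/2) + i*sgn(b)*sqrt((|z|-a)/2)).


|z| = sqrt(81+1.21) = 9.0670
sqrt((|z|+a)/2) = sqrt((9.0670+(-9))/2) = sqrt(0.0335) = 0.1830
sqrt((|z|-a)/2) = sqrt((9.0670-(-9))/2) = sqrt(9.0335) = 3.0056

±(0.1830 + 3.0056i) i.e. 0.1830 + 3.0056i and -0.1830 - 3.0056i


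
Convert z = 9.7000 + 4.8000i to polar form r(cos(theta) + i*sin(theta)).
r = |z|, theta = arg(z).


r = sqrt(94.09+23.04) = sqrt(117.13) = 10.8227
theta = atan2(4.8, 9.7) = 26.3283 degrees

r = 10.8227, theta = 26.3283 degrees


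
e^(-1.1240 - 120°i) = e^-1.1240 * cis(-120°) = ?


e^-1.1240 = 0.32498
cos(-120°) = -0.5
sin(-120°) = -0.866
Real = 0.32498*(-0.5) = -0.1625
Imag = 0.32498*(-0.866) = -0.2814

-0.1625 - 0.2814i


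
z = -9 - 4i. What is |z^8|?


|z| = sqrt(81+16) = sqrt(97) = 9.8489
|z^8| = |z|^8 = (sqrt(97))^8 = 97^4 = 88529281

|z^8| = 88529281


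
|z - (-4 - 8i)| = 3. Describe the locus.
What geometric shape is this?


|z - z0| = r is a circle with center z0 and radius r.
Center = (-4, -8), radius = 3

Circle with center (-4, -8) and radius 3


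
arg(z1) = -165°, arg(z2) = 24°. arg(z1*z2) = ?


arg(z1*z2) = -165° + 24° = -141°
Normalized to (-180°, 180°]: -141°

-141°


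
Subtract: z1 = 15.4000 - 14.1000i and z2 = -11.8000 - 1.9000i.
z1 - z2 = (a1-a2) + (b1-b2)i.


Real: 15.4 + 11.8 = 27.2
Imag: -14.1 + 1.9 = -12.2

27.2000 - 12.2000i


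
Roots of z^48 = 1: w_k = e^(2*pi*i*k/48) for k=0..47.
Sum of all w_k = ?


The sum of all 48th roots of unity is 0.
Geometric series: (1 - w^48)/(1 - w) = (1-1)/(1-w) = 0 since w^48 = 1, w ≠ 1.
Alternatively: coefficient of z^47 in z^48 - 1 is 0.

0


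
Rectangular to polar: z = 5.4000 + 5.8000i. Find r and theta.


r = sqrt(29.16+33.64) = sqrt(62.8) = 7.9246
theta = atan2(5.8, 5.4) = 47.0454 degrees

r = 7.9246, theta = 47.0454 degrees


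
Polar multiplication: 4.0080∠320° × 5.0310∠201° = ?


r = 4.0080 * 5.0310 = 20.1642
theta = 320° + 201° = 521° = 161° (mod 360)

20.1642 cis(161°)


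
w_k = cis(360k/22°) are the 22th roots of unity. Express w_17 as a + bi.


Angle = 360*17/22 = 278.1818°
a = cos(278.1818°) = 0.1423
b = sin(278.1818°) = -0.9898

0.1423 - 0.9898i


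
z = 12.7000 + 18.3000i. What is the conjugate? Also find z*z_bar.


z_bar = 12.7000 - 18.3000i
z*z_bar = 12.7^2 + 18.3^2 = 161.29 + 334.89 = 496.18

z_bar = 12.7000 - 18.3000i, z*z_bar = 496.18


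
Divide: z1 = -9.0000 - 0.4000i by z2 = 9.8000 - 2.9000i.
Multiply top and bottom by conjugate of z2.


Conjugate of z2 = 9.8000 + 2.9000i
Numerator: (-9.0000 - 0.4000i)(9.8000 + 2.9000i) = -87.0400 - 30.0200i
Denominator: 9.8^2 + (-2.9)^2 = 104.45
Result = (-87.0400 - 30.0200i)/104.45

-0.8333 - 0.2874i


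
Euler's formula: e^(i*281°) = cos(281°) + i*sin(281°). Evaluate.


cos(281°) = 0.1908
sin(281°) = -0.9816

e^(i*281°) = 0.1908 - 0.9816i


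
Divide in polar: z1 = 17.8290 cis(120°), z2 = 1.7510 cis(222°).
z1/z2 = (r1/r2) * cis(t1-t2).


r = 17.8290 / 1.7510 = 10.1822
theta = 120° - 222° = -102° = 258° (mod 360)

10.1822 cis(258°)


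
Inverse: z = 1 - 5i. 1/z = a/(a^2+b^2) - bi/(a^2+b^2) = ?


|z|^2 = 1+25 = 26
1/z = (1 + 5i)/26

1/z = 0.0385 + 0.1923i


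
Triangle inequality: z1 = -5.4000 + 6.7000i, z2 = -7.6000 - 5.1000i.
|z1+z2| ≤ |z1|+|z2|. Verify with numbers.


|z1| = sqrt((-5.4)^2 + 6.7^2) = sqrt(74.05) = 8.6052
|z2| = sqrt((-7.6)^2 + (-5.1)^2) = sqrt(83.77) = 9.1526
z1+z2 = -13.0000 + 1.6000i
|z1+z2| = sqrt(171.56) = 13.0981
|z1|+|z2| = 8.6052 + 9.1526 = 17.7578

|z1+z2| = 13.0981 ≤ |z1|+|z2| = 17.7578 (verified)


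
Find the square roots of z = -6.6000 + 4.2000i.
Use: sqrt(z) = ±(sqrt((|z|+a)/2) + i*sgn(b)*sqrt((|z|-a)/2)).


|z| = sqrt(43.56+17.64) = 7.8230
sqrt((|z|+a)/2) = sqrt((7.8230+(-6.6))/2) = sqrt(0.6115) = 0.7820
sqrt((|z|-a)/2) = sqrt((7.8230-(-6.6))/2) = sqrt(7.2115) = 2.6854

±(0.7820 + 2.6854i) i.e. 0.7820 + 2.6854i and -0.7820 - 2.6854i


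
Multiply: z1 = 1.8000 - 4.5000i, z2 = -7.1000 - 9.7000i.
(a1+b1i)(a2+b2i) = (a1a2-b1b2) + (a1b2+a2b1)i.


Real = 1.8*(-7.1) - (-4.5)*(-9.7) = -12.78 - 43.65 = -56.43
Imag = 1.8*(-9.7) - (7.1)*(-4.5) = -17.46 + 31.95 = 14.49

-56.4300 + 14.4900i


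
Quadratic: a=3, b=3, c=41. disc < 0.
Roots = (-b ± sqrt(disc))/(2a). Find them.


disc = 3^2 - 4*3*41 = 9 - 492 = -483
sqrt(|disc|) = sqrt(483) = 21.9773
Real part = -3/(2*3) = -0.5000
Imag part = 21.9773/(2*3) = 3.6629

-0.5000 ± 3.6629i


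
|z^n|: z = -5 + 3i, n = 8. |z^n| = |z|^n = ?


|z| = sqrt(25+9) = sqrt(34) = 5.8310
|z^8| = |z|^8 = (sqrt(34))^8 = 34^4 = 1336336

|z^8| = 1336336


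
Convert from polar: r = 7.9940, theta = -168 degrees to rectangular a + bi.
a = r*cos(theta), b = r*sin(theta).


a = 7.9940*cos(-168°) = 7.9940*(-0.97815) = -7.8193
b = 7.9940*sin(-168°) = 7.9940*(-0.2079) = -1.6620

-7.8193 - 1.6620i


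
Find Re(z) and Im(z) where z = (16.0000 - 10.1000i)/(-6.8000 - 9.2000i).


Multiply by conjugate: (16.0000 - 10.1000i)(-6.8000 + 9.2000i) / ((-6.8)^2 + (-9.2)^2)
Numerator real = 16*(-6.8) - (10.1)*(-9.2) = -15.88
Numerator imag = -10.1*(-6.8) - 16*(-9.2) = 215.88
Denominator = 130.88
Re(z) = -15.88/130.88 = -0.1213
Im(z) = 215.88/130.88 = 1.6494

Re(z) = -0.1213, Im(z) = 1.6494


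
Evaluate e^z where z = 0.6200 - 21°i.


e^0.6200 = 1.8589
cos(-21°) = 0.9336
sin(-21°) = -0.3584
Real = 1.8589*0.9336 = 1.7355
Imag = 1.8589*(-0.3584) = -0.6662

1.7355 - 0.6662i


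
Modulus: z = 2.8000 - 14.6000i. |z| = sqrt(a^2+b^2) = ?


|z| = sqrt(2.8^2 + (-14.6)^2) = sqrt(7.84 + 213.16) = sqrt(221) = 14.8661

|z| = 14.8661


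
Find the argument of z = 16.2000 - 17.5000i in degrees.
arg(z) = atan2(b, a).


Re = 16.2, Im = -17.5
arg = atan2(-17.5, 16.2) = -47.2091 degrees

arg(z) = -47.2091 degrees


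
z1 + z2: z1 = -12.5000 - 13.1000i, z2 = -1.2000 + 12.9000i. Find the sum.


Real: -12.5 - 1.2 = -13.7
Imag: -13.1 + 12.9 = -0.2

-13.7000 - 0.2000i


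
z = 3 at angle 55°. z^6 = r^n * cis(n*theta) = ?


r^6 = 3^6 = 729
n*theta = 6*55° = 330° = 330° (mod 360)
a = 729*cos(330°) = 631.3325
b = 729*sin(330°) = -364.5000

729 cis(330°) = 631.3325 - 364.5000i


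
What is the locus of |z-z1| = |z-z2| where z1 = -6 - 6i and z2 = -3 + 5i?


Equal distances means the locus is the perpendicular bisector of z1 and z2.
Midpoint = ((-6+(-3))/2, (-6+5)/2) = (-4.5000, -0.5000)

Perpendicular bisector through (-4.5000, -0.5000)


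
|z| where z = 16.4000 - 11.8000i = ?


|z| = sqrt(16.4^2 + (-11.8)^2) = sqrt(268.96 + 139.24) = sqrt(408.2) = 20.2040

|z| = 20.2040


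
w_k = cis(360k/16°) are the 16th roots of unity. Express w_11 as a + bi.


Angle = 360*11/16 = 247.5°
a = cos(247.5°) = -0.3827
b = sin(247.5°) = -0.9239

-0.3827 - 0.9239i


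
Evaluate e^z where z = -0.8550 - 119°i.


e^-0.8550 = 0.4253
cos(-119°) = -0.4848
sin(-119°) = -0.8746
Real = 0.4253*(-0.4848) = -0.2062
Imag = 0.4253*(-0.8746) = -0.3720

-0.2062 - 0.3720i


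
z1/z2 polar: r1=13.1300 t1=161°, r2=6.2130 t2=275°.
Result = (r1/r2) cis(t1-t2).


r = 13.1300 / 6.2130 = 2.1133
theta = 161° - 275° = -114° = 246° (mod 360)

2.1133 cis(246°)


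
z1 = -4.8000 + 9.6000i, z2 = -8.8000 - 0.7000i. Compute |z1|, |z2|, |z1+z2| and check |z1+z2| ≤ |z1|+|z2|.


|z1| = sqrt((-4.8)^2 + 9.6^2) = sqrt(115.2) = 10.7331
|z2| = sqrt((-8.8)^2 + (-0.7)^2) = sqrt(77.93) = 8.8278
z1+z2 = -13.6000 + 8.9000i
|z1+z2| = sqrt(264.17) = 16.2533
|z1|+|z2| = 10.7331 + 8.8278 = 19.5609

|z1+z2| = 16.2533 ≤ |z1|+|z2| = 19.5609 (verified)


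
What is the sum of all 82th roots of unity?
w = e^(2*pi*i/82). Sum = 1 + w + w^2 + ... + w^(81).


The sum of all 82th roots of unity is 0.
Geometric series: (1 - w^82)/(1 - w) = (1-1)/(1-w) = 0 since w^82 = 1, w ≠ 1.
Alternatively: coefficient of z^81 in z^82 - 1 is 0.

0


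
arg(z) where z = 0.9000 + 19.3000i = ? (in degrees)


Re = 0.9, Im = 19.3
arg = atan2(19.3, 0.9) = 87.3301 degrees

arg(z) = 87.3301 degrees


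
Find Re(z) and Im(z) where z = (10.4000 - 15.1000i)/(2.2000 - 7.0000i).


Multiply by conjugate: (10.4000 - 15.1000i)(2.2000 + 7.0000i) / (2.2^2 + (-7)^2)
Numerator real = 10.4*2.2 - (15.1)*(-7) = 128.58
Numerator imag = -15.1*2.2 - 10.4*(-7) = 39.58
Denominator = 53.84
Re(z) = 128.58/53.84 = 2.3882
Im(z) = 39.58/53.84 = 0.7351

Re(z) = 2.3882, Im(z) = 0.7351


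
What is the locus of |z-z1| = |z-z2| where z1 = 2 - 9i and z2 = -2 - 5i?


Equal distances means the locus is the perpendicular bisector of z1 and z2.
Midpoint = ((2+(-2))/2, (-9+(-5))/2) = (0, -7.0000)

Perpendicular bisector through (0, -7.0000)


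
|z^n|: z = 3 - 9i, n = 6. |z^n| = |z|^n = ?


|z| = sqrt(9+81) = sqrt(90) = 9.4868
|z^6| = |z|^6 = (sqrt(90))^6 = 90^3 = 729000

|z^6| = 729000


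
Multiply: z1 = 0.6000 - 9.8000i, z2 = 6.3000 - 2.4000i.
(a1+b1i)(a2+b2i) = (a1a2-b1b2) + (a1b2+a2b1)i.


Real = 0.6*6.3 - (-9.8)*(-2.4) = 3.78 - 23.52 = -19.74
Imag = 0.6*(-2.4) + 6.3*(-9.8) = -1.44 - (61.74) = -63.18

-19.7400 - 63.1800i


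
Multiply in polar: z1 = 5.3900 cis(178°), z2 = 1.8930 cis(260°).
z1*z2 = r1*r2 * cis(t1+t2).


r = 5.3900 * 1.8930 = 10.2033
theta = 178° + 260° = 438° = 78° (mod 360)

10.2033 cis(78°)


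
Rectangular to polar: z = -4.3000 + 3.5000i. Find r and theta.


r = sqrt(18.49+12.25) = sqrt(30.74) = 5.5444
theta = atan2(3.5, -4.3) = 140.8560 degrees

r = 5.5444, theta = 140.8560 degrees


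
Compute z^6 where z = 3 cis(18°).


r^6 = 3^6 = 729
n*theta = 6*18° = 108° = 108° (mod 360)
a = 729*cos(108°) = -225.2734
b = 729*sin(108°) = 693.3202

729 cis(108°) = -225.2734 + 693.3202i


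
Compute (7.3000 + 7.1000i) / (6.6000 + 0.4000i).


Conjugate of z2 = 6.6000 - 0.4000i
Numerator: (7.3000 + 7.1000i)(6.6000 - 0.4000i) = 51.0200 + 43.9400i
Denominator: 6.6^2 + 0.4^2 = 43.72
Result = (51.0200 + 43.9400i)/43.72

1.1670 + 1.0050i


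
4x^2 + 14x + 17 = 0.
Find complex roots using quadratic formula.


disc = 14^2 - 4*4*17 = 196 - 272 = -76
sqrt(|disc|) = sqrt(76) = 8.7178
Real part = -14/(2*4) = -1.7500
Imag part = 8.7178/(2*4) = 1.0897

-1.7500 ± 1.0897i


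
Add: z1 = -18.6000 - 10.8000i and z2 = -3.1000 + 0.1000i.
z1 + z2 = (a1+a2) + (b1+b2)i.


Real: -18.6 - 3.1 = -21.7
Imag: -10.8 + 0.1 = -10.7

-21.7000 - 10.7000i


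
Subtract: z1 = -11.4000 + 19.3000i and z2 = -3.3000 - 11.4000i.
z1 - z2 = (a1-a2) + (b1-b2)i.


Real: -11.4 + 3.3 = -8.1
Imag: 19.3 + 11.4 = 30.7

-8.1000 + 30.7000i


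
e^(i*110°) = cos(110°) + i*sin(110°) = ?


cos(110°) = -0.3420
sin(110°) = 0.9397

e^(i*110°) = -0.3420 + 0.9397i


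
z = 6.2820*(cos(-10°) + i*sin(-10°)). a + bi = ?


a = 6.2820*cos(-10°) = 6.2820*0.98481 = 6.1866
b = 6.2820*sin(-10°) = 6.2820*(-0.17365) = -1.0909

6.1866 - 1.0909i


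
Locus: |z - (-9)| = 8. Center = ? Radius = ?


|z - z0| = r is a circle with center z0 and radius r.
Center = (-9, 0), radius = 8

Circle with center (-9, 0) and radius 8


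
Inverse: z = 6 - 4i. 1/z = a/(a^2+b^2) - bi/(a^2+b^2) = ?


|z|^2 = 36+16 = 52
1/z = (6 + 4i)/52

1/z = 0.1154 + 0.0769i


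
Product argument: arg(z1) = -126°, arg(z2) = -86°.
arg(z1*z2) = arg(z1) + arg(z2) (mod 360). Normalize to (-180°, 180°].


arg(z1*z2) = -126° - 86° = -212°
Normalized to (-180°, 180°]: 148°

148°


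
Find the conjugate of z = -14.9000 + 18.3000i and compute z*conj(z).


z_bar = -14.9000 - 18.3000i
z*z_bar = (-14.9)^2 + 18.3^2 = 222.01 + 334.89 = 556.9

z_bar = -14.9000 - 18.3000i, z*z_bar = 556.9


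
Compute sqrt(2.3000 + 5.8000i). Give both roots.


|z| = sqrt(5.29+33.64) = 6.2394
sqrt((|z|+a)/2) = sqrt((6.2394+2.3)/2) = sqrt(4.2697) = 2.0663
sqrt((|z|-a)/2) = sqrt((6.2394-2.3)/2) = sqrt(1.9697) = 1.4035

±(2.0663 + 1.4035i) i.e. 2.0663 + 1.4035i and -2.0663 - 1.4035i


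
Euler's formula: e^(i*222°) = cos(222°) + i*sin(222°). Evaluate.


cos(222°) = -0.7431
sin(222°) = -0.6691

e^(i*222°) = -0.7431 - 0.6691i


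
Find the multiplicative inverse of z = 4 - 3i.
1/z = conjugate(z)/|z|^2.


|z|^2 = 16+9 = 25
1/z = (4 + 3i)/25

1/z = 0.1600 + 0.1200i


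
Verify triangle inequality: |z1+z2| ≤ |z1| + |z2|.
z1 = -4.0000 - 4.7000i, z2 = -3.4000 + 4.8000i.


|z1| = sqrt((-4)^2 + (-4.7)^2) = sqrt(38.09) = 6.1717
|z2| = sqrt((-3.4)^2 + 4.8^2) = sqrt(34.6) = 5.8822
z1+z2 = -7.4000 + 0.1000i
|z1+z2| = sqrt(54.77) = 7.4007
|z1|+|z2| = 6.1717 + 5.8822 = 12.0539

|z1+z2| = 7.4007 ≤ |z1|+|z2| = 12.0539 (verified)


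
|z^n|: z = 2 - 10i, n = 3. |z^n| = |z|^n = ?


|z| = sqrt(4+100) = sqrt(104) = 10.1980
|z^3| = |z|^3 = (sqrt(104))^3 = 104*sqrt(104)

|z^3| = 104*sqrt(104) ≈ 1060.5961


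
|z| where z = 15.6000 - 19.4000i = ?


|z| = sqrt(15.6^2 + (-19.4)^2) = sqrt(243.36 + 376.36) = sqrt(619.72) = 24.8942

|z| = 24.8942


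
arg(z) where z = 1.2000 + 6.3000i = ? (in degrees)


Re = 1.2, Im = 6.3
arg = atan2(6.3, 1.2) = 79.2157 degrees

arg(z) = 79.2157 degrees


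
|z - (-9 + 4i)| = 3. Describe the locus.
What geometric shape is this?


|z - z0| = r is a circle with center z0 and radius r.
Center = (-9, 4), radius = 3

Circle with center (-9, 4) and radius 3


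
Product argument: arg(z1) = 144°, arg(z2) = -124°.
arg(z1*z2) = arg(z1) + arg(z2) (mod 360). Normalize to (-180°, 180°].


arg(z1*z2) = 144° - 124° = 20°
Normalized to (-180°, 180°]: 20°

20°


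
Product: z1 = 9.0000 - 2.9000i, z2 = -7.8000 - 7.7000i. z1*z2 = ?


Real = 9*(-7.8) - (-2.9)*(-7.7) = -70.2 - 22.33 = -92.53
Imag = 9*(-7.7) - (7.8)*(-2.9) = -69.3 + 22.62 = -46.68

-92.5300 - 46.6800i


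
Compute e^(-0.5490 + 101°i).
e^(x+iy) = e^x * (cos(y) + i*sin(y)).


e^-0.5490 = 0.5775
cos(101°) = -0.1908
sin(101°) = 0.9816
Real = 0.5775*(-0.1908) = -0.1102
Imag = 0.5775*0.9816 = 0.5669

-0.1102 + 0.5669i


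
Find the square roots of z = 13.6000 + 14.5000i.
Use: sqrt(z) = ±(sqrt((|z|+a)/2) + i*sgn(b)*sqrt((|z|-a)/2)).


|z| = sqrt(184.96+210.25) = 19.8799
sqrt((|z|+a)/2) = sqrt((19.8799+13.6)/2) = sqrt(16.7399) = 4.0914
sqrt((|z|-a)/2) = sqrt((19.8799-13.6)/2) = sqrt(3.1399) = 1.7720

±(4.0914 + 1.7720i) i.e. 4.0914 + 1.7720i and -4.0914 - 1.7720i


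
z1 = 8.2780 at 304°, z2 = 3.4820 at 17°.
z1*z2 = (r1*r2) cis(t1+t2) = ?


r = 8.2780 * 3.4820 = 28.8240
theta = 304° + 17° = 321° = 321° (mod 360)

28.8240 cis(321°)


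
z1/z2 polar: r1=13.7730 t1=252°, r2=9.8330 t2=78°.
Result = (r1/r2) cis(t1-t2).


r = 13.7730 / 9.8330 = 1.4007
theta = 252° - 78° = 174° = 174° (mod 360)

1.4007 cis(174°)


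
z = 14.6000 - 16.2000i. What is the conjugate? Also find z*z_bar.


z_bar = 14.6000 + 16.2000i
z*z_bar = 14.6^2 + (-16.2)^2 = 213.16 + 262.44 = 475.6

z_bar = 14.6000 + 16.2000i, z*z_bar = 475.6


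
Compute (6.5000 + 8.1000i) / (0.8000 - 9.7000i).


Conjugate of z2 = 0.8000 + 9.7000i
Numerator: (6.5000 + 8.1000i)(0.8000 + 9.7000i) = -73.3700 + 69.5300i
Denominator: 0.8^2 + (-9.7)^2 = 94.73
Result = (-73.3700 + 69.5300i)/94.73

-0.7745 + 0.7340i


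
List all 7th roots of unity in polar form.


The 7th roots of unity are cis(360k/7°) for k=0..6
Angle step = 360/7 = 51.4286°
Primitive root: cis(51.4286°)
Primitive root = 0.6235 + 0.7818i

7 roots at angles: 0°, 51.4286°, 102.8571°, 154.2857°, 205.7143°, 257.1429°, 308.5714°


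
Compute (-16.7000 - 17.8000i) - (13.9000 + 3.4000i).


Real: -16.7 - 13.9 = -30.6
Imag: -17.8 - 3.4 = -21.2

-30.6000 - 21.2000i


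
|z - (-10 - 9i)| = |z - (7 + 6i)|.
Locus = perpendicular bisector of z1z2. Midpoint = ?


Equal distances means the locus is the perpendicular bisector of z1 and z2.
Midpoint = ((-10+7)/2, (-9+6)/2) = (-1.5000, -1.5000)

Perpendicular bisector through (-1.5000, -1.5000)
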